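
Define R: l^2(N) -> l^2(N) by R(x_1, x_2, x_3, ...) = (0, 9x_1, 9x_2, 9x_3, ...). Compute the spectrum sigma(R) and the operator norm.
sigma(R) = closed disk {z in C : |z| ≤ 9}; ||R|| = 9

Note R = 9·U where U is the unit right shift (U x)_k = x_{k-1} (with x_0 := 0); so ||R|| = 9||U|| and sigma(R) = 9·sigma(U). ||R x||^2 = sum_{k≥1} |9x_k|^2 = 81||x||^2, so ||R|| = 9 and sigma(R) ⊂ {|z| ≤ 9}. For any |lambda| < 9, the equation (R - lambda I) x = 0 forces x_1 = 0, then 9x_k = lambda x_{k+1} ⇒ x = 0, so R has no eigenvalues. But (R - lambda I) is not surjective for |lambda| < 9: solving (R - lambda I) x = e_1 would require x_n proportional to (lambda/9)^(-n), which is not in l^2. So every |lambda| < 9 lies in the residual spectrum. The boundary |lambda| = 9 is in the approximate point spectrum (the spectrum is closed). Hence sigma(R) is the closed disk of radius 9.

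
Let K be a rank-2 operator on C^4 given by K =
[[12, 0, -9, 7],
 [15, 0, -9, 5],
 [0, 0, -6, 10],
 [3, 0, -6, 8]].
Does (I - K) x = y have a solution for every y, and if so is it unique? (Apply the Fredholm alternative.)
(I - K) is invertible (det(I - K) = 2 ≠ 0), so for every y in C^4 the equation (I - K) x = y has a unique solution.

K has rank 2 and factors as K = U V^T = u1 v1^T + u2 v2^T with u1 = (-1, -2, 2, 1), v1 = (-3, 0, 0, 2), u2 = (3, 3, 2, 2), v2 = (3, 0, -3, 3) (multiplying out reproduces the displayed K). The nonzero eigenvalues of U V^T coincide with those of the 2 x 2 matrix G = V^T U = [[v1·u1, v1·u2], [v2·u1, v2·u2]] = [[5, -5], [-6, 9]], and by the Sylvester determinant identity det(I_4 - U V^T) = det(I_2 - V^T U) = det([[-4, 5], [6, -8]]) = (-4)(-8) - (5)(6) = 2. (Direct check: I - K =
[[-11, 0, 9, -7],
 [-15, 1, 9, -5],
 [0, 0, 7, -10],
 [-3, 0, 6, -7]]
has determinant 2.) The finite-dimensional Fredholm alternative says: either (I - K) is invertible, or ker(I - K) ≠ {0} and then range(I - K) = ker((I - K)^*)^⊥, with dim ker(I - K) = dim ker((I - K)^*). Since det(I - K) ≠ 0, 1 is not an eigenvalue of K and ker(I - K) = {0}, so we are in the first case: for every y there is a unique x = (I - K)^(-1) y. (Explicitly, by the Woodbury identity, (I - U V^T)^(-1) = I + U (I_2 - G)^(-1) V^T.)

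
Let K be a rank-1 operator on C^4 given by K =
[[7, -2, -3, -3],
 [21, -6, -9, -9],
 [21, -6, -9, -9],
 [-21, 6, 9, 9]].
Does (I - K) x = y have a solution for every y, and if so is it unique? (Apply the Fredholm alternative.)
(I - K) is singular (det(I - K) = 0, i.e. 1 ∈ sigma(K)). (I - K) x = y is solvable iff y ⊥ ker((I - K)^*) = span{(7, -2, -3, -3)}, i.e. iff 7y_1 - 2y_2 - 3y_3 - 3y_4 = 0. When solvable, the solutions are x = y + c·(1, 3, 3, -3), c arbitrary (ker(I - K) = span{(1, 3, 3, -3)}, dimension 1).

K has rank 1, so it is an outer product K = u v^T: every row of K is a multiple of one row vector. Reading off the entries, u = (1, 3, 3, -3) and v = (7, -2, -3, -3) (row i of K equals u_i·v^T). A rank-one matrix u v^T satisfies K u = u (v·u) and kills the (3)-dimensional subspace v^⊥, so its characteristic polynomial is lambda^3 (lambda - v·u) with v·u = tr K = 1. Hence the eigenvalues of I - K are 1 (multiplicity 3) and 1 - (1) = 0, so det(I - K) = 0. (Direct check: I - K =
[[-6, 2, 3, 3],
 [-21, 7, 9, 9],
 [-21, 6, 10, 9],
 [21, -6, -9, -8]]
has determinant 0.) So 1 is an eigenvalue of K and (I - K) is not invertible. The finite-dimensional Fredholm alternative says: either (I - K) is invertible, or ker(I - K) ≠ {0} and then range(I - K) = ker((I - K)^*)^⊥, with dim ker(I - K) = dim ker((I - K)^*). We are in the second case, so we need both kernels. Kernel of I - K: (I - K) u = u - u (v·u) = u - u = 0, so ker(I - K) = span{u} = span{(1, 3, 3, -3)} (it is exactly 1-dimensional because rank(I - K) = 3). Kernel of the adjoint: K is real, so (I - K)^* = I - K^T = I - v u^T, and (I - v u^T) v = v - v (u·v) = 0; hence ker((I - K)^*) = span{v} = span{(7, -2, -3, -3)}. Therefore (I - K) x = y is solvable iff <y, v> = 0, i.e. iff 7y_1 - 2y_2 - 3y_3 - 3y_4 = 0. When this holds, K y = u (v·y) = 0, so (I - K) y = y and x = y is a particular solution; the full solution set is the line x = y + c·u = y + c·(1, 3, 3, -3), c ∈ C.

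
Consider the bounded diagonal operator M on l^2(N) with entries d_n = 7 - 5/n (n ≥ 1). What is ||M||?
||M|| = 7

For a diagonal operator on l^2 with entries d_n, ||M|| = sup_n |d_n|. Here d_1 = 2, d_2 = 9/2, ..., and d_n = 7 - 5/n increases monotonically toward 7. All terms lie in [2, 7), so |d_n| = d_n and the supremum is the limit 7, which is not attained by any individual d_n. Hence ||M|| = 7.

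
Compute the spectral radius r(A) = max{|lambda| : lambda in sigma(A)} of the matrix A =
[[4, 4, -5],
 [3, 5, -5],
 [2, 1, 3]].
r(A) = sqrt(39) ≈ 6.245

The eigenvalues of A are the roots of its characteristic polynomial. With M = A (coefficients from the trace, the sum of principal 2x2 minors, and det A):
  p(λ) = det(λ I - M) = λ^3 - 12λ^2 + 50λ - 39.
By the rational root theorem any rational root is an integer divisor of 39. Testing λ = 1: p(1) = 1 - 12 + 50 - 39 = 0, so λ = 1 is a root. Dividing out (λ - 1) leaves p(λ) = (λ - 1)(λ^2 - 11λ + 39). For λ^2 - 11λ + 39 the discriminant is -35. It is negative, so the roots are the complex-conjugate pair λ = 11/2 ± (sqrt(35)/2) i ≈ 5.5 ± 2.958i. For a conjugate pair the product of the roots equals the constant term, so |λ|^2 = 39 and |λ| = sqrt(39) ≈ 6.245.
Thus the eigenvalues (to 4 decimals) are 5.5 ± 2.958i (modulus 6.245); 1 (modulus 1). The spectral radius is the largest modulus: r(A) = sqrt(39) ≈ 6.245. (Cross-check: r(A) ≤ ||A||_2 ≈ 10.7355; equality holds whenever A is normal, though it can also hold for some non-normal A.)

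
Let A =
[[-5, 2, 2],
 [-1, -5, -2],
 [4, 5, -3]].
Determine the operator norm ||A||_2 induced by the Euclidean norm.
||A||_2 ≈ 8.216 (= sqrt(largest eigenvalue of A^T A))

||A||_2 = sigma_max(A) = sqrt(lambda_max(A^T A)). Form the symmetric matrix M = A^T A =
[[42, 15, -20],
 [15, 54, -1],
 [-20, -1, 17]].
Its characteristic polynomial (trace, sum of principal 2x2 minors, determinant of M give the coefficients) is
  p(λ) = det(λ I - M) = λ^3 - 113λ^2 + 3274λ - 13689.
No integer candidate from the rational root theorem (±divisors of 13689) is a root, so the roots are irrational. The cubic discriminant is Δ = 3587475273 > 0, so there are three distinct real roots. p(5) = -19 and p(6) = 2103 have opposite signs, so a root lies in (5, 6); Newton's method refines it to λ ≈ 5.0086. p(40) = 471 and p(41) = -487 have opposite signs, so a root lies in (40, 41); Newton's method refines it to λ ≈ 40.4894. p(67) = -825 and p(68) = 863 have opposite signs, so a root lies in (67, 68); Newton's method refines it to λ ≈ 67.502. Check (Vieta): the three roots sum to 113, matching tr M = 113.
So the eigenvalues of A^T A are ≈ 5.0086, 40.4894, 67.502 (all ≥ 0, as they must be for A^T A). The largest is λ_max ≈ 67.502, hence ||A||_2 = sqrt(λ_max) ≈ 8.216.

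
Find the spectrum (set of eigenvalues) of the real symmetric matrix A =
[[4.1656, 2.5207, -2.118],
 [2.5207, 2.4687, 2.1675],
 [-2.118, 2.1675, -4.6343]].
sigma(A) ≈ {-6, 2, 6}

A is real symmetric, so its spectrum consists of real eigenvalues. Expanding the characteristic polynomial of the displayed matrix gives
  det(λ I - A) = p(λ) = λ^3 + (-2)λ^2 + (-36)λ + (72).
Solving p(λ) = 0 yields eigenvalues ≈ -6, 2, 6. (A is shown rounded to 4 decimals, so these recover the underlying integer eigenvalues to within that precision.)
Verification: the trace of A = 2 equals the sum of eigenvalues 2, and det(A) ≈ -71.9999 matches the eigenvalue product -72.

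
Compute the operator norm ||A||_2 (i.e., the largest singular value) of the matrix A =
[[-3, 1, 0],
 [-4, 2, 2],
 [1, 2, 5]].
||A||_2 ≈ 6.3116 (= sqrt(largest eigenvalue of A^T A))

||A||_2 = sigma_max(A) = sqrt(lambda_max(A^T A)). Form the symmetric matrix M = A^T A =
[[26, -9, -3],
 [-9, 9, 14],
 [-3, 14, 29]].
Its characteristic polynomial (trace, sum of principal 2x2 minors, determinant of M give the coefficients) is
  p(λ) = det(λ I - M) = λ^3 - 64λ^2 + 963λ - 16.
No integer candidate from the rational root theorem (±divisors of 16) is a root, so the roots are irrational. The cubic discriminant is Δ = 227243924 > 0, so there are three distinct real roots. p(0) = -16 and p(1) = 884 have opposite signs, so a root lies in (0, 1); Newton's method refines it to λ ≈ 0.0166. p(24) = 56 and p(25) = -316 have opposite signs, so a root lies in (24, 25); Newton's method refines it to λ ≈ 24.1474. p(39) = -484 and p(40) = 104 have opposite signs, so a root lies in (39, 40); Newton's method refines it to λ ≈ 39.8359. Check (Vieta): the three roots sum to 64, matching tr M = 64.
So the eigenvalues of A^T A are ≈ 0.0166, 24.1474, 39.8359 (all ≥ 0, as they must be for A^T A). The largest is λ_max ≈ 39.8359, hence ||A||_2 = sqrt(λ_max) ≈ 6.3116.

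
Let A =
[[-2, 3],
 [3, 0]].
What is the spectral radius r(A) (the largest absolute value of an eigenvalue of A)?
r(A) = (2 + sqrt(40))/2 ≈ 4.1623

The eigenvalues of A are the roots of its characteristic polynomial. With M = A (coefficients from the trace and determinant):
  p(λ) = det(λ I - M) = λ^2 + 2λ - 9.
For λ^2 + 2λ - 9 the discriminant is 40. It is nonnegative but not a perfect square, so the roots are real and irrational: λ = (-2 ± sqrt(40))/2 ≈ 2.1623, -4.1623.
Thus the eigenvalues (to 4 decimals) are 2.1623 (modulus 2.1623); -4.1623 (modulus 4.1623). The spectral radius is the largest modulus: r(A) = (2 + sqrt(40))/2 ≈ 4.1623. (Cross-check: r(A) ≤ ||A||_2 ≈ 4.1623; equality holds whenever A is normal, though it can also hold for some non-normal A.)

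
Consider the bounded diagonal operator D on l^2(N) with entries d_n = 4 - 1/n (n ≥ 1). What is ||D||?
||D|| = 4

For a diagonal operator on l^2 with entries d_n, ||D|| = sup_n |d_n|. Here d_1 = 3, d_2 = 7/2, ..., and d_n = 4 - 1/n increases monotonically toward 4. All terms lie in [3, 4), so |d_n| = d_n and the supremum is the limit 4, which is not attained by any individual d_n. Hence ||D|| = 4.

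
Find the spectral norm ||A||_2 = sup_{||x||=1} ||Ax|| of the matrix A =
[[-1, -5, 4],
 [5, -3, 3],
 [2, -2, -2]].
||A||_2 ≈ 8.0921 (= sqrt(largest eigenvalue of A^T A))

||A||_2 = sigma_max(A) = sqrt(lambda_max(A^T A)). Form the symmetric matrix M = A^T A =
[[30, -14, 7],
 [-14, 38, -25],
 [7, -25, 29]].
Its characteristic polynomial (trace, sum of principal 2x2 minors, determinant of M give the coefficients) is
  p(λ) = det(λ I - M) = λ^3 - 97λ^2 + 2242λ - 11664.
No integer candidate from the rational root theorem (±divisors of 11664) is a root, so the roots are irrational. The cubic discriminant is Δ = 1620824292 > 0, so there are three distinct real roots. p(7) = -380 and p(8) = 576 have opposite signs, so a root lies in (7, 8); Newton's method refines it to λ ≈ 7.3791. p(24) = 96 and p(25) = -614 have opposite signs, so a root lies in (24, 25); Newton's method refines it to λ ≈ 24.1392. p(65) = -1134 and p(66) = 1272 have opposite signs, so a root lies in (65, 66); Newton's method refines it to λ ≈ 65.4816. Check (Vieta): the three roots sum to 97, matching tr M = 97.
So the eigenvalues of A^T A are ≈ 7.3791, 24.1392, 65.4816 (all ≥ 0, as they must be for A^T A). The largest is λ_max ≈ 65.4816, hence ||A||_2 = sqrt(λ_max) ≈ 8.0921.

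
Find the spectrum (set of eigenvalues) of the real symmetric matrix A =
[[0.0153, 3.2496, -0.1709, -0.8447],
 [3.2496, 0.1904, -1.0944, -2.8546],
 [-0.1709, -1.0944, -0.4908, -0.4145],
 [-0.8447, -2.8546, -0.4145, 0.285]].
sigma(A) ≈ {-4, -1, 0, 5}

A is real symmetric, so its spectrum consists of real eigenvalues. Expanding the characteristic polynomial of the displayed matrix gives
  det(λ I - A) = p(λ) = λ^4 + (0)λ^3 + (-21)λ^2 + (-20.0015)λ + (0).
Solving p(λ) = 0 yields eigenvalues ≈ -4, -1, 0, 5. (A is shown rounded to 4 decimals, so these recover the underlying integer eigenvalues to within that precision.)
Verification: the trace of A = 0 equals the sum of eigenvalues 0, and det(A) ≈ -0.0007 matches the eigenvalue product 0.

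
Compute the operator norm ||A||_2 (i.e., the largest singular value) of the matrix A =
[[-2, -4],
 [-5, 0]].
||A||_2 = sqrt((45 + sqrt(425))/2) ≈ 5.7278 (= sqrt(largest eigenvalue of A^T A))

||A||_2 = sigma_max(A) = sqrt(lambda_max(A^T A)). Form the symmetric matrix M = A^T A =
[[29, 8],
 [8, 16]].
Its characteristic polynomial (trace, determinant of M give the coefficients) is
  p(λ) = det(λ I - M) = λ^2 - 45λ + 400.
For λ^2 - 45λ + 400 the discriminant is 425. It is nonnegative but not a perfect square, so the roots are real and irrational: λ = (45 ± sqrt(425))/2 ≈ 32.8078, 12.1922.
So the eigenvalues of A^T A are ≈ 12.1922, 32.8078 (all ≥ 0, as they must be for A^T A). The largest is λ_max = (45 + sqrt(425))/2 ≈ 32.8078, hence ||A||_2 = sqrt(λ_max) = sqrt((45 + sqrt(425))/2) ≈ 5.7278.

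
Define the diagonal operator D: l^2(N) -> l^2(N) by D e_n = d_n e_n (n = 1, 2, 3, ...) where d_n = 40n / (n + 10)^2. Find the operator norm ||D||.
||D|| = 1 (attained at n = 10)

For D diagonal, ||D|| = sup_n |d_n|. Treat f(x) = 40x / (x + 10)^2 for real x > 0. By the quotient rule, f'(x) = 40(10 - x)/(x + 10)^3, which is positive for x < 10 and negative for x > 10. So f has a unique maximum at x = 10, and since 10 is a positive integer, the supremum over n ≥ 1 is attained at n = 10: d_10 = 40·10/(10 + 10)^2 = 40·10/400 = 1. Hence ||D|| = 1.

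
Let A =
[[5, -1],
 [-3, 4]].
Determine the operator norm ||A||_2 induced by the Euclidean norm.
||A||_2 = sqrt((51 + sqrt(1445))/2) ≈ 6.6713 (= sqrt(largest eigenvalue of A^T A))

||A||_2 = sigma_max(A) = sqrt(lambda_max(A^T A)). Form the symmetric matrix M = A^T A =
[[34, -17],
 [-17, 17]].
Its characteristic polynomial (trace, determinant of M give the coefficients) is
  p(λ) = det(λ I - M) = λ^2 - 51λ + 289.
For λ^2 - 51λ + 289 the discriminant is 1445. It is nonnegative but not a perfect square, so the roots are real and irrational: λ = (51 ± sqrt(1445))/2 ≈ 44.5066, 6.4934.
So the eigenvalues of A^T A are ≈ 6.4934, 44.5066 (all ≥ 0, as they must be for A^T A). The largest is λ_max = (51 + sqrt(1445))/2 ≈ 44.5066, hence ||A||_2 = sqrt(λ_max) = sqrt((51 + sqrt(1445))/2) ≈ 6.6713.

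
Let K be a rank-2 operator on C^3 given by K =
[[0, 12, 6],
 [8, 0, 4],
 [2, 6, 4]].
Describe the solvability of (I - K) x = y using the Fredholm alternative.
(I - K) is invertible (det(I - K) = -135 ≠ 0), so for every y in C^3 the equation (I - K) x = y has a unique solution.

K has rank 2 and factors as K = U V^T = u1 v1^T + u2 v2^T with u1 = (3, 2, 2), v1 = (1, 3, 2), u2 = (-1, 2, 0), v2 = (3, -3, 0) (multiplying out reproduces the displayed K). The nonzero eigenvalues of U V^T coincide with those of the 2 x 2 matrix G = V^T U = [[v1·u1, v1·u2], [v2·u1, v2·u2]] = [[13, 5], [3, -9]], and by the Sylvester determinant identity det(I_3 - U V^T) = det(I_2 - V^T U) = det([[-12, -5], [-3, 10]]) = (-12)(10) - (-5)(-3) = -135. (Direct check: I - K =
[[1, -12, -6],
 [-8, 1, -4],
 [-2, -6, -3]]
has determinant -135.) The finite-dimensional Fredholm alternative says: either (I - K) is invertible, or ker(I - K) ≠ {0} and then range(I - K) = ker((I - K)^*)^⊥, with dim ker(I - K) = dim ker((I - K)^*). Since det(I - K) ≠ 0, 1 is not an eigenvalue of K and ker(I - K) = {0}, so we are in the first case: for every y there is a unique x = (I - K)^(-1) y. (Explicitly, by the Woodbury identity, (I - U V^T)^(-1) = I + U (I_2 - G)^(-1) V^T.)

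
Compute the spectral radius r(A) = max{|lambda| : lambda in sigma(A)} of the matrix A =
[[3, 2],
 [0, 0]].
r(A) = 3

The eigenvalues of A are the roots of its characteristic polynomial. With M = A (coefficients from the trace and determinant):
  p(λ) = det(λ I - M) = λ^2 - 3λ.
For λ^2 - 3λ the discriminant is 9. It is a perfect square (3^2), so the roots are rational: λ = (3 ± 3)/2 = 3, 0.
Thus the eigenvalues (to 4 decimals) are 3 (modulus 3); 0 (modulus 0). The spectral radius is the largest modulus: r(A) = 3. (Cross-check: r(A) ≤ ||A||_2 ≈ 3.6056; equality holds whenever A is normal, though it can also hold for some non-normal A.)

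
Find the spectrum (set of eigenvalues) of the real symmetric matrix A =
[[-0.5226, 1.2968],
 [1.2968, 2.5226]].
sigma(A) ≈ {-1, 3}

A is real symmetric, so its spectrum consists of real eigenvalues. Expanding the characteristic polynomial of the displayed matrix gives
  det(λ I - A) = p(λ) = λ^2 + (-2)λ + (-3).
Solving p(λ) = 0 yields eigenvalues ≈ -1, 3. (A is shown rounded to 4 decimals, so these recover the underlying integer eigenvalues to within that precision.)
Verification: the trace of A = 2 equals the sum of eigenvalues 2, and det(A) ≈ -3.0000 matches the eigenvalue product -3.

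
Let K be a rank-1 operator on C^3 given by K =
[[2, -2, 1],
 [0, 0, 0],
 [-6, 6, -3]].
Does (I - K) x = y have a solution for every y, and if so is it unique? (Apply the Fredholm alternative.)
(I - K) is invertible (det(I - K) = 2 ≠ 0), so for every y in C^3 the equation (I - K) x = y has a unique solution.

K has rank 1, so it is an outer product K = u v^T: every row of K is a multiple of one row vector. Reading off the entries, u = (1, 0, -3) and v = (2, -2, 1) (row i of K equals u_i·v^T). A rank-one matrix u v^T satisfies K u = u (v·u) and kills the (2)-dimensional subspace v^⊥, so its characteristic polynomial is lambda^2 (lambda - v·u) with v·u = tr K = -1. Hence the eigenvalues of I - K are 1 (multiplicity 2) and 1 - (-1) = 2, so det(I - K) = 2. (Direct check: I - K =
[[-1, 2, -1],
 [0, 1, 0],
 [6, -6, 4]]
has determinant 2.) The finite-dimensional Fredholm alternative says: either (I - K) is invertible, or ker(I - K) ≠ {0} and then range(I - K) = ker((I - K)^*)^⊥, with dim ker(I - K) = dim ker((I - K)^*). Since det(I - K) ≠ 0, 1 is not an eigenvalue of K and ker(I - K) = {0}, so we are in the first case: for every y there is a unique x = (I - K)^(-1) y. Explicitly, by the Sherman–Morrison formula, (I - u v^T)^(-1) = I + u v^T/(1 - v·u), i.e. (I - K)^(-1) = I + K/(2).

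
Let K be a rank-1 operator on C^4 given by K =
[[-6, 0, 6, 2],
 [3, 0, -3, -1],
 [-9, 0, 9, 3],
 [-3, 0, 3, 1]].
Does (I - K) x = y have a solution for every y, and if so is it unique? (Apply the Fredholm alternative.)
(I - K) is invertible (det(I - K) = -3 ≠ 0), so for every y in C^4 the equation (I - K) x = y has a unique solution.

K has rank 1, so it is an outer product K = u v^T: every row of K is a multiple of one row vector. Reading off the entries, u = (2, -1, 3, 1) and v = (-3, 0, 3, 1) (row i of K equals u_i·v^T). A rank-one matrix u v^T satisfies K u = u (v·u) and kills the (3)-dimensional subspace v^⊥, so its characteristic polynomial is lambda^3 (lambda - v·u) with v·u = tr K = 4. Hence the eigenvalues of I - K are 1 (multiplicity 3) and 1 - (4) = -3, so det(I - K) = -3. (Direct check: I - K =
[[7, 0, -6, -2],
 [-3, 1, 3, 1],
 [9, 0, -8, -3],
 [3, 0, -3, 0]]
has determinant -3.) The finite-dimensional Fredholm alternative says: either (I - K) is invertible, or ker(I - K) ≠ {0} and then range(I - K) = ker((I - K)^*)^⊥, with dim ker(I - K) = dim ker((I - K)^*). Since det(I - K) ≠ 0, 1 is not an eigenvalue of K and ker(I - K) = {0}, so we are in the first case: for every y there is a unique x = (I - K)^(-1) y. Explicitly, by the Sherman–Morrison formula, (I - u v^T)^(-1) = I + u v^T/(1 - v·u), i.e. (I - K)^(-1) = I + K/(-3).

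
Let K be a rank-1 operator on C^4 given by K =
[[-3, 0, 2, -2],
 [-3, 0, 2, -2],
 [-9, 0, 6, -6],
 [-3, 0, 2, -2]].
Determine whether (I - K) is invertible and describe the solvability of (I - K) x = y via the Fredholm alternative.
(I - K) is singular (det(I - K) = 0, i.e. 1 ∈ sigma(K)). (I - K) x = y is solvable iff y ⊥ ker((I - K)^*) = span{(-3, 0, 2, -2)}, i.e. iff -3y_1 + 2y_3 - 2y_4 = 0. When solvable, the solutions are x = y + c·(1, 1, 3, 1), c arbitrary (ker(I - K) = span{(1, 1, 3, 1)}, dimension 1).

K has rank 1, so it is an outer product K = u v^T: every row of K is a multiple of one row vector. Reading off the entries, u = (1, 1, 3, 1) and v = (-3, 0, 2, -2) (row i of K equals u_i·v^T). A rank-one matrix u v^T satisfies K u = u (v·u) and kills the (3)-dimensional subspace v^⊥, so its characteristic polynomial is lambda^3 (lambda - v·u) with v·u = tr K = 1. Hence the eigenvalues of I - K are 1 (multiplicity 3) and 1 - (1) = 0, so det(I - K) = 0. (Direct check: I - K =
[[4, 0, -2, 2],
 [3, 1, -2, 2],
 [9, 0, -5, 6],
 [3, 0, -2, 3]]
has determinant 0.) So 1 is an eigenvalue of K and (I - K) is not invertible. The finite-dimensional Fredholm alternative says: either (I - K) is invertible, or ker(I - K) ≠ {0} and then range(I - K) = ker((I - K)^*)^⊥, with dim ker(I - K) = dim ker((I - K)^*). We are in the second case, so we need both kernels. Kernel of I - K: (I - K) u = u - u (v·u) = u - u = 0, so ker(I - K) = span{u} = span{(1, 1, 3, 1)} (it is exactly 1-dimensional because rank(I - K) = 3). Kernel of the adjoint: K is real, so (I - K)^* = I - K^T = I - v u^T, and (I - v u^T) v = v - v (u·v) = 0; hence ker((I - K)^*) = span{v} = span{(-3, 0, 2, -2)}. Therefore (I - K) x = y is solvable iff <y, v> = 0, i.e. iff -3y_1 + 2y_3 - 2y_4 = 0. When this holds, K y = u (v·y) = 0, so (I - K) y = y and x = y is a particular solution; the full solution set is the line x = y + c·u = y + c·(1, 1, 3, 1), c ∈ C.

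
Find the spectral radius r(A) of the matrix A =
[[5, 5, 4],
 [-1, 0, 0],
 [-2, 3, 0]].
r(A) ≈ 4.1258

The eigenvalues of A are the roots of its characteristic polynomial. With M = A (coefficients from the trace, the sum of principal 2x2 minors, and det A):
  p(λ) = det(λ I - M) = λ^3 - 5λ^2 + 13λ + 12.
No integer candidate from the rational root theorem (±divisors of 12) is a root, so the roots are irrational. The cubic discriminant is Δ = -16491 < 0, so there is one real root and a complex-conjugate pair. p(-1) = -7 and p(0) = 12 have opposite signs, so a root lies in (-1, 0); Newton's method refines it to λ ≈ -0.705. Dividing out (λ - (-0.705)) leaves approximately λ^2 - 5.705λ + 17.0219. For λ^2 - 5.705λ + 17.0219 the discriminant is -35.5407. It is negative, so the remaining roots are the complex-conjugate pair λ ≈ 2.8525 ± 2.9808i. Their product equals the constant term, so |λ|^2 ≈ 17.0219 and |λ| ≈ 4.1258.
Thus the eigenvalues (to 4 decimals) are -0.705 (modulus 0.705); 2.8525 ± 2.9808i (modulus 4.1258). The spectral radius is the largest modulus: r(A) ≈ 4.1258. (Cross-check: r(A) ≤ ||A||_2 ≈ 8.1742; equality holds whenever A is normal, though it can also hold for some non-normal A.)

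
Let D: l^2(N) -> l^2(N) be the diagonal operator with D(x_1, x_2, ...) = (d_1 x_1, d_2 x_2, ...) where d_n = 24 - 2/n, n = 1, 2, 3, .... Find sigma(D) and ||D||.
sigma(D) = {24 - 2/n : n ≥ 1} ∪ {24}; ||D|| = 24

A bounded diagonal operator on l^2 with diagonal entries d_n has spectrum equal to the closure of {d_n : n ≥ 1}: every d_n is an eigenvalue (with eigenvector e_n), so {d_n} ⊂ sigma(D); the spectrum is closed, so its closure is too; and for lambda not in the closure, (D - lambda I) has bounded inverse (the diagonal entries 1/(d_n - lambda) are bounded). For our sequence d_n = 24 - 2/n, n = 1, 2, 3, ...:
  - {d_n} = {24 - 2/n : n ≥ 1}; the only limit point is 24
  - closure = {24 - 2/n : n ≥ 1} ∪ {24}
For the norm: a diagonal operator has ||D|| = sup_n |d_n|. Here d_n = 24 - 2/n increases monotonically from d_1 = 22 toward 24, with all terms in [22, 24); so sup_n |d_n| = 24 (the supremum is the limit, not attained). So ||D|| = 24.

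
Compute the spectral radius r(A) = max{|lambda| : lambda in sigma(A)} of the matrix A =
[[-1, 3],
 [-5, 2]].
r(A) = sqrt(13) ≈ 3.6056

The eigenvalues of A are the roots of its characteristic polynomial. With M = A (coefficients from the trace and determinant):
  p(λ) = det(λ I - M) = λ^2 - λ + 13.
For λ^2 - λ + 13 the discriminant is -51. It is negative, so the roots are the complex-conjugate pair λ = 1/2 ± (sqrt(51)/2) i ≈ 0.5 ± 3.5707i. For a conjugate pair the product of the roots equals the constant term, so |λ|^2 = 13 and |λ| = sqrt(13) ≈ 3.6056.
Thus the eigenvalues (to 4 decimals) are 0.5 ± 3.5707i (modulus 3.6056). The spectral radius is the largest modulus: r(A) = sqrt(13) ≈ 3.6056. (Cross-check: r(A) ≤ ||A||_2 ≈ 5.8339; equality holds whenever A is normal, though it can also hold for some non-normal A.)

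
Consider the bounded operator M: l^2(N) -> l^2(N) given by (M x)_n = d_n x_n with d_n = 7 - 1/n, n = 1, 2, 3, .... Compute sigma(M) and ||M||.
sigma(M) = {7 - 1/n : n ≥ 1} ∪ {7}; ||M|| = 7

A bounded diagonal operator on l^2 with diagonal entries d_n has spectrum equal to the closure of {d_n : n ≥ 1}: every d_n is an eigenvalue (with eigenvector e_n), so {d_n} ⊂ sigma(M); the spectrum is closed, so its closure is too; and for lambda not in the closure, (M - lambda I) has bounded inverse (the diagonal entries 1/(d_n - lambda) are bounded). For our sequence d_n = 7 - 1/n, n = 1, 2, 3, ...:
  - {d_n} = {7 - 1/n : n ≥ 1}; the only limit point is 7
  - closure = {7 - 1/n : n ≥ 1} ∪ {7}
For the norm: a diagonal operator has ||M|| = sup_n |d_n|. Here d_n = 7 - 1/n increases monotonically from d_1 = 6 toward 7, with all terms in [6, 7); so sup_n |d_n| = 7 (the supremum is the limit, not attained). So ||M|| = 7.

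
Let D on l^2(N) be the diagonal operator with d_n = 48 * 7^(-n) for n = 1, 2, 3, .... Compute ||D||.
||D|| = 48/7 (attained at n = 1)

For D diagonal, ||D|| = sup_n |d_n|. The sequence d_n = 48 * 7^(-n) is positive and strictly decreasing (ratio 7^(-1) < 1), so the supremum is d_1 = 48/7. Hence ||D|| = 48/7.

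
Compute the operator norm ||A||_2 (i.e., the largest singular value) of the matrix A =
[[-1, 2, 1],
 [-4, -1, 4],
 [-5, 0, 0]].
||A||_2 ≈ 7.1245 (= sqrt(largest eigenvalue of A^T A))

||A||_2 = sigma_max(A) = sqrt(lambda_max(A^T A)). Form the symmetric matrix M = A^T A =
[[42, 2, -17],
 [2, 5, -2],
 [-17, -2, 17]].
Its characteristic polynomial (trace, sum of principal 2x2 minors, determinant of M give the coefficients) is
  p(λ) = det(λ I - M) = λ^3 - 64λ^2 + 712λ - 2025.
No integer candidate from the rational root theorem (±divisors of 2025) is a root, so the roots are irrational. The cubic discriminant is Δ = 59536437 > 0, so there are three distinct real roots. p(4) = -137 and p(5) = 60 have opposite signs, so a root lies in (4, 5); Newton's method refines it to λ ≈ 4.6363. p(8) = 87 and p(9) = -72 have opposite signs, so a root lies in (8, 9); Newton's method refines it to λ ≈ 8.6049. p(50) = -1425 and p(51) = 474 have opposite signs, so a root lies in (50, 51); Newton's method refines it to λ ≈ 50.7589. Check (Vieta): the three roots sum to 64, matching tr M = 64.
So the eigenvalues of A^T A are ≈ 4.6363, 8.6049, 50.7589 (all ≥ 0, as they must be for A^T A). The largest is λ_max ≈ 50.7589, hence ||A||_2 = sqrt(λ_max) ≈ 7.1245.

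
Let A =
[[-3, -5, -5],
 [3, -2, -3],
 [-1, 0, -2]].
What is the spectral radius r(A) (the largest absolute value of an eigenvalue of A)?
r(A) ≈ 3.709

The eigenvalues of A are the roots of its characteristic polynomial. With M = A (coefficients from the trace, the sum of principal 2x2 minors, and det A):
  p(λ) = det(λ I - M) = λ^3 + 7λ^2 + 26λ + 47.
No integer candidate from the rational root theorem (±divisors of 47) is a root, so the roots are irrational. The cubic discriminant is Δ = -7335 < 0, so there is one real root and a complex-conjugate pair. p(-4) = -9 and p(-3) = 5 have opposite signs, so a root lies in (-4, -3); Newton's method refines it to λ ≈ -3.4164. Dividing out (λ - (-3.4164)) leaves approximately λ^2 + 3.5836λ + 13.757. For λ^2 + 3.5836λ + 13.757 the discriminant is -42.1861. It is negative, so the remaining roots are the complex-conjugate pair λ ≈ -1.7918 ± 3.2475i. Their product equals the constant term, so |λ|^2 ≈ 13.757 and |λ| ≈ 3.709.
Thus the eigenvalues (to 4 decimals) are -3.4164 (modulus 3.4164); -1.7918 ± 3.2475i (modulus 3.709). The spectral radius is the largest modulus: r(A) ≈ 3.709. (Cross-check: r(A) ≤ ||A||_2 ≈ 8.2311; equality holds whenever A is normal, though it can also hold for some non-normal A.)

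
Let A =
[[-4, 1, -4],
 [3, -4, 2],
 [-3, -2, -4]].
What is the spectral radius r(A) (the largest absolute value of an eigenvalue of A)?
r(A) ≈ 6.0285

The eigenvalues of A are the roots of its characteristic polynomial. With M = A (coefficients from the trace, the sum of principal 2x2 minors, and det A):
  p(λ) = det(λ I - M) = λ^3 + 12λ^2 + 37λ + 2.
No integer candidate from the rational root theorem (±divisors of 2) is a root, so the roots are irrational. The cubic discriminant is Δ = -3424 < 0, so there is one real root and a complex-conjugate pair. p(-1) = -24 and p(0) = 2 have opposite signs, so a root lies in (-1, 0); Newton's method refines it to λ ≈ -0.055. Dividing out (λ - (-0.055)) leaves approximately λ^2 + 11.945λ + 36.3426. For λ^2 + 11.945λ + 36.3426 the discriminant is -2.6883. It is negative, so the remaining roots are the complex-conjugate pair λ ≈ -5.9725 ± 0.8198i. Their product equals the constant term, so |λ|^2 ≈ 36.3426 and |λ| ≈ 6.0285.
Thus the eigenvalues (to 4 decimals) are -0.055 (modulus 0.055); -5.9725 ± 0.8198i (modulus 6.0285). The spectral radius is the largest modulus: r(A) ≈ 6.0285. (Cross-check: r(A) ≤ ||A||_2 ≈ 8.4239; equality holds whenever A is normal, though it can also hold for some non-normal A.)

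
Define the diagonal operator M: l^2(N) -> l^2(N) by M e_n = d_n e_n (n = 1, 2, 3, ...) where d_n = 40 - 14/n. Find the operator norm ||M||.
||M|| = 40

For a diagonal operator on l^2 with entries d_n, ||M|| = sup_n |d_n|. Here d_1 = 26, d_2 = 33, ..., and d_n = 40 - 14/n increases monotonically toward 40. All terms lie in [26, 40), so |d_n| = d_n and the supremum is the limit 40, which is not attained by any individual d_n. Hence ||M|| = 40.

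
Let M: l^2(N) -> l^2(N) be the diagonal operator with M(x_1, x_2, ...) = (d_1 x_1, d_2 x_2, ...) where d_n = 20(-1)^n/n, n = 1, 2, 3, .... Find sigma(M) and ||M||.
sigma(M) = {20(-1)^n/n : n ≥ 1} ∪ {0}; ||M|| = 20

A bounded diagonal operator on l^2 with diagonal entries d_n has spectrum equal to the closure of {d_n : n ≥ 1}: every d_n is an eigenvalue (with eigenvector e_n), so {d_n} ⊂ sigma(M); the spectrum is closed, so its closure is too; and for lambda not in the closure, (M - lambda I) has bounded inverse (the diagonal entries 1/(d_n - lambda) are bounded). For our sequence d_n = 20(-1)^n/n, n = 1, 2, 3, ...:
  - {d_n} = {20(-1)^n/n : n ≥ 1}; the only limit point is 0
  - closure = {20(-1)^n/n : n ≥ 1} ∪ {0}
For the norm: a diagonal operator has ||M|| = sup_n |d_n|. Here |d_n| = 20/n is decreasing, so sup_n |d_n| = |d_1| = 20. So ||M|| = 20.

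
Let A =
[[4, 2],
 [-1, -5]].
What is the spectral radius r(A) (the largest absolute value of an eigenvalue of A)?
r(A) = (1 + sqrt(73))/2 ≈ 4.772

The eigenvalues of A are the roots of its characteristic polynomial. With M = A (coefficients from the trace and determinant):
  p(λ) = det(λ I - M) = λ^2 + λ - 18.
For λ^2 + λ - 18 the discriminant is 73. It is nonnegative but not a perfect square, so the roots are real and irrational: λ = (-1 ± sqrt(73))/2 ≈ 3.772, -4.772.
Thus the eigenvalues (to 4 decimals) are 3.772 (modulus 3.772); -4.772 (modulus 4.772). The spectral radius is the largest modulus: r(A) = (1 + sqrt(73))/2 ≈ 4.772. (Cross-check: r(A) ≤ ||A||_2 ≈ 6.1088; equality holds whenever A is normal, though it can also hold for some non-normal A.)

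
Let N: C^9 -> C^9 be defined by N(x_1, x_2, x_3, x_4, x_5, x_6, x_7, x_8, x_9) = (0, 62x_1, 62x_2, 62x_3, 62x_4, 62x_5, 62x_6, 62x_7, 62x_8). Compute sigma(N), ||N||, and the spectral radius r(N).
sigma(N) = {0}; ||N|| = 62; r(N) = 0. (N is nilpotent with N^9 = 0.)

On C^9, N is a strictly lower-triangular matrix with 62 on the subdiagonal and zeros elsewhere, so its characteristic polynomial is lambda^9 and every eigenvalue is 0: sigma(N) = {0}. For the operator norm, N e_i = 62e_{i+1} for i = 1, ..., 8 and N e_9 = 0, so the singular values of N are 62 (with multiplicity 8) and 0; hence ||N|| = 62. The spectral radius r(N) = max|lambda| = 0. Note ||N|| > r(N) — characteristic of non-normal nilpotent operators. Indeed N^9 = 0.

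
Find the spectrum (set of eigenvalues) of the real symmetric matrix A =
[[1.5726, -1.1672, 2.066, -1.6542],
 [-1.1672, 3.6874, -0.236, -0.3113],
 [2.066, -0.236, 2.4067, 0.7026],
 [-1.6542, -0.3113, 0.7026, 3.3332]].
sigma(A) ≈ {-1, 3, 4, 5}

A is real symmetric, so its spectrum consists of real eigenvalues. Expanding the characteristic polynomial of the displayed matrix gives
  det(λ I - A) = p(λ) = λ^4 + (-11)λ^3 + (35)λ^2 + (-13)λ + (-59.9967).
Solving p(λ) = 0 yields eigenvalues ≈ -1, 3, 4, 5. (A is shown rounded to 4 decimals, so these recover the underlying integer eigenvalues to within that precision.)
Verification: the trace of A = 11 equals the sum of eigenvalues 11, and det(A) ≈ -59.9967 matches the eigenvalue product -60.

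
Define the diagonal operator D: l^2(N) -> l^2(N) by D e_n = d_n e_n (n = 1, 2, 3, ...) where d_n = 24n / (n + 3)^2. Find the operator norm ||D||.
||D|| = 2 (attained at n = 3)

For D diagonal, ||D|| = sup_n |d_n|. Treat f(x) = 24x / (x + 3)^2 for real x > 0. By the quotient rule, f'(x) = 24(3 - x)/(x + 3)^3, which is positive for x < 3 and negative for x > 3. So f has a unique maximum at x = 3, and since 3 is a positive integer, the supremum over n ≥ 1 is attained at n = 3: d_3 = 24·3/(3 + 3)^2 = 24·3/36 = 2. Hence ||D|| = 2.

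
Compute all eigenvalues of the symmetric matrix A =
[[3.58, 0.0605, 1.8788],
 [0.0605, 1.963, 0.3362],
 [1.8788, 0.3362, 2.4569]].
sigma(A) ≈ {1, 2, 5}

A is real symmetric, so its spectrum consists of real eigenvalues. Expanding the characteristic polynomial of the displayed matrix gives
  det(λ I - A) = p(λ) = λ^3 + (-8)λ^2 + (17)λ + (-10).
Solving p(λ) = 0 yields eigenvalues ≈ 1, 2, 5. (A is shown rounded to 4 decimals, so these recover the underlying integer eigenvalues to within that precision.)
Verification: the trace of A = 8 equals the sum of eigenvalues 8, and det(A) ≈ 9.9996 matches the eigenvalue product 10.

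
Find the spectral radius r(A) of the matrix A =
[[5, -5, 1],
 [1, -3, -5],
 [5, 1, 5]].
r(A) ≈ 8.5769

The eigenvalues of A are the roots of its characteristic polynomial. With M = A (coefficients from the trace, the sum of principal 2x2 minors, and det A):
  p(λ) = det(λ I - M) = λ^3 - 7λ^2 - 116.
No integer candidate from the rational root theorem (±divisors of 116) is a root, so the roots are irrational. The cubic discriminant is Δ = -522464 < 0, so there is one real root and a complex-conjugate pair. p(8) = -52 and p(9) = 46 have opposite signs, so a root lies in (8, 9); Newton's method refines it to λ ≈ 8.5769. Dividing out (λ - (8.5769)) leaves approximately λ^2 + 1.5769λ + 13.5247. For λ^2 + 1.5769λ + 13.5247 the discriminant is -51.6124. It is negative, so the remaining roots are the complex-conjugate pair λ ≈ -0.7884 ± 3.5921i. Their product equals the constant term, so |λ|^2 ≈ 13.5247 and |λ| ≈ 3.6776.
Thus the eigenvalues (to 4 decimals) are 8.5769 (modulus 8.5769); -0.7884 ± 3.5921i (modulus 3.6776). The spectral radius is the largest modulus: r(A) ≈ 8.5769. (Cross-check: r(A) ≤ ||A||_2 ≈ 8.783; equality holds whenever A is normal, though it can also hold for some non-normal A.)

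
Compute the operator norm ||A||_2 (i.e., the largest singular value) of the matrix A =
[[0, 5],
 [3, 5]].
||A||_2 = sqrt((59 + sqrt(2581))/2) ≈ 7.4096 (= sqrt(largest eigenvalue of A^T A))

||A||_2 = sigma_max(A) = sqrt(lambda_max(A^T A)). Form the symmetric matrix M = A^T A =
[[9, 15],
 [15, 50]].
Its characteristic polynomial (trace, determinant of M give the coefficients) is
  p(λ) = det(λ I - M) = λ^2 - 59λ + 225.
For λ^2 - 59λ + 225 the discriminant is 2581. It is nonnegative but not a perfect square, so the roots are real and irrational: λ = (59 ± sqrt(2581))/2 ≈ 54.9018, 4.0982.
So the eigenvalues of A^T A are ≈ 4.0982, 54.9018 (all ≥ 0, as they must be for A^T A). The largest is λ_max = (59 + sqrt(2581))/2 ≈ 54.9018, hence ||A||_2 = sqrt(λ_max) = sqrt((59 + sqrt(2581))/2) ≈ 7.4096.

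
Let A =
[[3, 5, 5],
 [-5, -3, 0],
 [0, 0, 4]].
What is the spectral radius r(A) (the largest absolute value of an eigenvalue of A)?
r(A) = 4

The eigenvalues of A are the roots of its characteristic polynomial. With M = A (coefficients from the trace, the sum of principal 2x2 minors, and det A):
  p(λ) = det(λ I - M) = λ^3 - 4λ^2 + 16λ - 64.
By the rational root theorem any rational root is an integer divisor of 64. Testing λ = 4: p(4) = 64 - 64 + 64 - 64 = 0, so λ = 4 is a root. Dividing out (λ - 4) leaves p(λ) = (λ - 4)(λ^2 + 16). For λ^2 + 16 the discriminant is -64. It is negative, so the roots are the complex-conjugate pair λ = 0 ± (sqrt(64)/2) i ≈ 0 ± 4i. For a conjugate pair the product of the roots equals the constant term, so |λ|^2 = 16 and |λ| = sqrt(16) = 4.
Thus the eigenvalues (to 4 decimals) are 0 ± 4i (modulus 4); 4 (modulus 4). The spectral radius is the largest modulus: r(A) = 4. (Cross-check: r(A) ≤ ||A||_2 ≈ 9.1231; equality holds whenever A is normal, though it can also hold for some non-normal A.)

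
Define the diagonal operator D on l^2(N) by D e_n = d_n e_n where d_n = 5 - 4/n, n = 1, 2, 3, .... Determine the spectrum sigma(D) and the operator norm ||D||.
sigma(D) = {5 - 4/n : n ≥ 1} ∪ {5}; ||D|| = 5

A bounded diagonal operator on l^2 with diagonal entries d_n has spectrum equal to the closure of {d_n : n ≥ 1}: every d_n is an eigenvalue (with eigenvector e_n), so {d_n} ⊂ sigma(D); the spectrum is closed, so its closure is too; and for lambda not in the closure, (D - lambda I) has bounded inverse (the diagonal entries 1/(d_n - lambda) are bounded). For our sequence d_n = 5 - 4/n, n = 1, 2, 3, ...:
  - {d_n} = {5 - 4/n : n ≥ 1}; the only limit point is 5
  - closure = {5 - 4/n : n ≥ 1} ∪ {5}
For the norm: a diagonal operator has ||D|| = sup_n |d_n|. Here d_n = 5 - 4/n increases monotonically from d_1 = 1 toward 5, with all terms in [1, 5); so sup_n |d_n| = 5 (the supremum is the limit, not attained). So ||D|| = 5.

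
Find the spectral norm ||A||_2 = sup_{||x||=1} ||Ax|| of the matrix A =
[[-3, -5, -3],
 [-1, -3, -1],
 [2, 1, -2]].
||A||_2 ≈ 7.3586 (= sqrt(largest eigenvalue of A^T A))

||A||_2 = sigma_max(A) = sqrt(lambda_max(A^T A)). Form the symmetric matrix M = A^T A =
[[14, 20, 6],
 [20, 35, 16],
 [6, 16, 14]].
Its characteristic polynomial (trace, sum of principal 2x2 minors, determinant of M give the coefficients) is
  p(λ) = det(λ I - M) = λ^3 - 63λ^2 + 484λ - 256.
No integer candidate from the rational root theorem (±divisors of 256) is a root, so the roots are irrational. The cubic discriminant is Δ = 358931984 > 0, so there are three distinct real roots. p(0) = -256 and p(1) = 166 have opposite signs, so a root lies in (0, 1); Newton's method refines it to λ ≈ 0.571. p(8) = 96 and p(9) = -274 have opposite signs, so a root lies in (8, 9); Newton's method refines it to λ ≈ 8.28. p(54) = -364 and p(55) = 2164 have opposite signs, so a root lies in (54, 55); Newton's method refines it to λ ≈ 54.149. Check (Vieta): the three roots sum to 63, matching tr M = 63.
So the eigenvalues of A^T A are ≈ 0.571, 8.28, 54.149 (all ≥ 0, as they must be for A^T A). The largest is λ_max ≈ 54.149, hence ||A||_2 = sqrt(λ_max) ≈ 7.3586.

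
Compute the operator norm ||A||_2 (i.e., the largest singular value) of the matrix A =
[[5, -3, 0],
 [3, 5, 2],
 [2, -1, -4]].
||A||_2 ≈ 6.6736 (= sqrt(largest eigenvalue of A^T A))

||A||_2 = sigma_max(A) = sqrt(lambda_max(A^T A)). Form the symmetric matrix M = A^T A =
[[38, -2, -2],
 [-2, 35, 14],
 [-2, 14, 20]].
Its characteristic polynomial (trace, sum of principal 2x2 minors, determinant of M give the coefficients) is
  p(λ) = det(λ I - M) = λ^3 - 93λ^2 + 2586λ - 19044.
No integer candidate from the rational root theorem (±divisors of 19044) is a root, so the roots are irrational. The cubic discriminant is Δ = 40759092 > 0, so there are three distinct real roots. p(11) = -520 and p(12) = 324 have opposite signs, so a root lies in (11, 12); Newton's method refines it to λ ≈ 11.5995. p(36) = 180 and p(37) = -26 have opposite signs, so a root lies in (36, 37); Newton's method refines it to λ ≈ 36.8642. p(44) = -124 and p(45) = 126 have opposite signs, so a root lies in (44, 45); Newton's method refines it to λ ≈ 44.5363. Check (Vieta): the three roots sum to 93, matching tr M = 93.
So the eigenvalues of A^T A are ≈ 11.5995, 36.8642, 44.5363 (all ≥ 0, as they must be for A^T A). The largest is λ_max ≈ 44.5363, hence ||A||_2 = sqrt(λ_max) ≈ 6.6736.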